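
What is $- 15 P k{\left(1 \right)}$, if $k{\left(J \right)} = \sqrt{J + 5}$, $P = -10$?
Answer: $150 \sqrt{6} \approx 367.42$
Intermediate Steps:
$k{\left(J \right)} = \sqrt{5 + J}$
$- 15 P k{\left(1 \right)} = \left(-15\right) \left(-10\right) \sqrt{5 + 1} = 150 \sqrt{6}$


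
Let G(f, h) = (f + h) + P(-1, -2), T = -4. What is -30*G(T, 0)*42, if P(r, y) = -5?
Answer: 11340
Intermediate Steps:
G(f, h) = -5 + f + h (G(f, h) = (f + h) - 5 = -5 + f + h)
-30*G(T, 0)*42 = -30*(-5 - 4 + 0)*42 = -30*(-9)*42 = 270*42 = 11340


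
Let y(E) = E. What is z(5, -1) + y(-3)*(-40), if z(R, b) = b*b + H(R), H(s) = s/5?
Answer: 122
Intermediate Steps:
H(s) = s/5 (H(s) = s*(1/5) = s/5)
z(R, b) = b**2 + R/5 (z(R, b) = b*b + R/5 = b**2 + R/5)
z(5, -1) + y(-3)*(-40) = ((-1)**2 + (1/5)*5) - 3*(-40) = (1 + 1) + 120 = 2 + 120 = 122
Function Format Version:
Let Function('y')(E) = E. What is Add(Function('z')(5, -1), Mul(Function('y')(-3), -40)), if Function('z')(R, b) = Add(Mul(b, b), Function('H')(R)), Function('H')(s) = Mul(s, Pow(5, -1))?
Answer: 122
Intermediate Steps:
Function('H')(s) = Mul(Rational(1, 5), s) (Function('H')(s) = Mul(s, Rational(1, 5)) = Mul(Rational(1, 5), s))
Function('z')(R, b) = Add(Pow(b, 2), Mul(Rational(1, 5), R)) (Function('z')(R, b) = Add(Mul(b, b), Mul(Rational(1, 5), R)) = Add(Pow(b, 2), Mul(Rational(1, 5), R)))
Add(Function('z')(5, -1), Mul(Function('y')(-3), -40)) = Add(Add(Pow(-1, 2), Mul(Rational(1, 5), 5)), Mul(-3, -40)) = Add(Add(1, 1), 120) = Add(2, 120) = 122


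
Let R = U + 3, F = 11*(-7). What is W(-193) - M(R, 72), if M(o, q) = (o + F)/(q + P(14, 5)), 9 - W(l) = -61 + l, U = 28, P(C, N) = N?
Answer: 20297/77 ≈ 263.60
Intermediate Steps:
F = -77
R = 31 (R = 28 + 3 = 31)
W(l) = 70 - l (W(l) = 9 - (-61 + l) = 9 + (61 - l) = 70 - l)
M(o, q) = (-77 + o)/(5 + q) (M(o, q) = (o - 77)/(q + 5) = (-77 + o)/(5 + q))
W(-193) - M(R, 72) = (70 - 1*(-193)) - (-77 + 31)/(5 + 72) = (70 + 193) - (-46)/77 = 263 - (-46)/77 = 263 - 1*(-46/77) = 263 + 46/77 = 20297/77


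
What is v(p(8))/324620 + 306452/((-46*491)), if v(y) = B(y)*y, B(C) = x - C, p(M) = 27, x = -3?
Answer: -216301615/15938842 ≈ -13.571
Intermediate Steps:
B(C) = -3 - C
v(y) = y*(-3 - y) (v(y) = (-3 - y)*y = y*(-3 - y))
v(p(8))/324620 + 306452/((-46*491)) = -1*27*(3 + 27)/324620 + 306452/((-46*491)) = -1*27*30*(1/324620) + 306452/(-22586) = -810*1/324620 + 306452*(-1/22586) = -81/32462 - 6662/491 = -216301615/15938842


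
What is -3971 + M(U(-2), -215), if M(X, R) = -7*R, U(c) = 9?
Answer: -2466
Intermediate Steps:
-3971 + M(U(-2), -215) = -3971 - 7*(-215) = -3971 + 1505 = -2466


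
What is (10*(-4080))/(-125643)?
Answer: 13600/41881 ≈ 0.32473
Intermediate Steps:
(10*(-4080))/(-125643) = -40800*(-1/125643) = 13600/41881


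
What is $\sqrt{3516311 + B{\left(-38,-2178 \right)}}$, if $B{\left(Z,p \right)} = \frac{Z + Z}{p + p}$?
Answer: $\frac{\sqrt{3829262698}}{33} \approx 1875.2$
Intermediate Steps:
$B{\left(Z,p \right)} = \frac{Z}{p}$ ($B{\left(Z,p \right)} = \frac{2 Z}{2 p} = 2 Z \frac{1}{2 p} = \frac{Z}{p}$)
$\sqrt{3516311 + B{\left(-38,-2178 \right)}} = \sqrt{3516311 - \frac{38}{-2178}} = \sqrt{3516311 - - \frac{19}{1089}} = \sqrt{3516311 + \frac{19}{1089}} = \sqrt{\frac{3829262698}{1089}} = \frac{\sqrt{3829262698}}{33}$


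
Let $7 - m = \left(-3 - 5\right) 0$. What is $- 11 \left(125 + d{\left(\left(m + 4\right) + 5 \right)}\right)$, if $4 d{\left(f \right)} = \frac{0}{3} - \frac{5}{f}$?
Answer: $- \frac{87945}{64} \approx -1374.1$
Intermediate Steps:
$m = 7$ ($m = 7 - \left(-3 - 5\right) 0 = 7 - \left(-8\right) 0 = 7 - 0 = 7 + 0 = 7$)
$d{\left(f \right)} = - \frac{5}{4 f}$ ($d{\left(f \right)} = \frac{\frac{0}{3} - \frac{5}{f}}{4} = \frac{0 \cdot \frac{1}{3} - \frac{5}{f}}{4} = \frac{0 - \frac{5}{f}}{4} = \frac{\left(-5\right) \frac{1}{f}}{4} = - \frac{5}{4 f}$)
$- 11 \left(125 + d{\left(\left(m + 4\right) + 5 \right)}\right) = - 11 \left(125 - \frac{5}{4 \left(\left(7 + 4\right) + 5\right)}\right) = - 11 \left(125 - \frac{5}{4 \left(11 + 5\right)}\right) = - 11 \left(125 - \frac{5}{4 \cdot 16}\right) = - 11 \left(125 - \frac{5}{64}\right) = \left(-11\right) \frac{7995}{64} = - \frac{87945}{64}$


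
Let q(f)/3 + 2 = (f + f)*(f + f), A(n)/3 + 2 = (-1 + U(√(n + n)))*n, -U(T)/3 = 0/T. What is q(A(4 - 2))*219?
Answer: 377118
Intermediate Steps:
U(T) = 0 (U(T) = -0/T = -3*0 = 0)
A(n) = -6 - 3*n (A(n) = -6 + 3*((-1 + 0)*n) = -6 + 3*(-n) = -6 - 3*n)
q(f) = -6 + 12*f² (q(f) = -6 + 3*((f + f)*(f + f)) = -6 + 3*((2*f)*(2*f)) = -6 + 3*(4*f²) = -6 + 12*f²)
q(A(4 - 2))*219 = (-6 + 12*(-6 - 3*(4 - 2))²)*219 = (-6 + 12*(-6 - 3*2)²)*219 = (-6 + 12*(-6 - 6)²)*219 = (-6 + 12*(-12)²)*219 = (-6 + 12*144)*219 = (-6 + 1728)*219 = 1722*219 = 377118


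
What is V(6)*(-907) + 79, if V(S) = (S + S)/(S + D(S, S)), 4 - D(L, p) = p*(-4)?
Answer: -4099/17 ≈ -241.12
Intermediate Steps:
D(L, p) = 4 + 4*p (D(L, p) = 4 - p*(-4) = 4 - (-4)*p = 4 + 4*p)
V(S) = 2*S/(4 + 5*S) (V(S) = (S + S)/(S + (4 + 4*S)) = (2*S)/(4 + 5*S) = 2*S/(4 + 5*S))
V(6)*(-907) + 79 = (2*6/(4 + 5*6))*(-907) + 79 = (2*6/(4 + 30))*(-907) + 79 = (2*6/34)*(-907) + 79 = (2*6*(1/34))*(-907) + 79 = (6/17)*(-907) + 79 = -5442/17 + 79 = -4099/17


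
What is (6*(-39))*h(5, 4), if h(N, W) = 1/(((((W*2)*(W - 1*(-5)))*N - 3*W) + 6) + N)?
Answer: -234/359 ≈ -0.65181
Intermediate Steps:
h(N, W) = 1/(6 + N - 3*W + 2*N*W*(5 + W)) (h(N, W) = 1/(((((2*W)*(W + 5))*N - 3*W) + 6) + N) = 1/(((((2*W)*(5 + W))*N - 3*W) + 6) + N) = 1/((((2*W*(5 + W))*N - 3*W) + 6) + N) = 1/(((2*N*W*(5 + W) - 3*W) + 6) + N) = 1/(((-3*W + 2*N*W*(5 + W)) + 6) + N) = 1/((6 - 3*W + 2*N*W*(5 + W)) + N) = 1/(6 + N - 3*W + 2*N*W*(5 + W)))
(6*(-39))*h(5, 4) = (6*(-39))/(6 + 5 - 3*4 + 2*5*4² + 10*5*4) = -234/(6 + 5 - 12 + 2*5*16 + 200) = -234/(6 + 5 - 12 + 160 + 200) = -234/359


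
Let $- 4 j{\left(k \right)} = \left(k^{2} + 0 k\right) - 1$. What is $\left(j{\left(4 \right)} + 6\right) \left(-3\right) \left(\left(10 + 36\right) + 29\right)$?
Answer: $- \frac{2025}{4} \approx -506.25$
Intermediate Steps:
$j{\left(k \right)} = \frac{1}{4} - \frac{k^{2}}{4}$ ($j{\left(k \right)} = - \frac{\left(k^{2} + 0 k\right) - 1}{4} = - \frac{\left(k^{2} + 0\right) - 1}{4} = - \frac{k^{2} - 1}{4} = - \frac{-1 + k^{2}}{4} = \frac{1}{4} - \frac{k^{2}}{4}$)
$\left(j{\left(4 \right)} + 6\right) \left(-3\right) \left(\left(10 + 36\right) + 29\right) = \left(\left(\frac{1}{4} - \frac{4^{2}}{4}\right) + 6\right) \left(-3\right) \left(\left(10 + 36\right) + 29\right) = \left(\left(\frac{1}{4} - 4\right) + 6\right) \left(-3\right) \left(46 + 29\right) = \left(\left(\frac{1}{4} - 4\right) + 6\right) \left(-3\right) 75 = \left(- \frac{15}{4} + 6\right) \left(-3\right) 75 = \frac{9}{4} \left(-3\right) 75 = \left(- \frac{27}{4}\right) 75 = - \frac{2025}{4}$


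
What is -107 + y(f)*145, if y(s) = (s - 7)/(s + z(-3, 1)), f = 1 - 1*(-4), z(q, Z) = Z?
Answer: -466/3 ≈ -155.33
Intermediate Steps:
f = 5 (f = 1 + 4 = 5)
y(s) = (-7 + s)/(1 + s) (y(s) = (s - 7)/(s + 1) = (-7 + s)/(1 + s))
-107 + y(f)*145 = -107 + ((-7 + 5)/(1 + 5))*145 = -107 + (-2/6)*145 = -107 + ((1/6)*(-2))*145 = -107 - 1/3*145 = -107 - 145/3 = -466/3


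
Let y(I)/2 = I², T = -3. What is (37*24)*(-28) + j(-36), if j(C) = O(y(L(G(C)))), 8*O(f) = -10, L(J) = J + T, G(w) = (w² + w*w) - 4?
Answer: -99461/4 ≈ -24865.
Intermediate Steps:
G(w) = -4 + 2*w² (G(w) = (w² + w²) - 4 = 2*w² - 4 = -4 + 2*w²)
L(J) = -3 + J (L(J) = J - 3 = -3 + J)
y(I) = 2*I²
O(f) = -5/4 (O(f) = (⅛)*(-10) = -5/4)
j(C) = -5/4
(37*24)*(-28) + j(-36) = (37*24)*(-28) - 5/4 = 888*(-28) - 5/4 = -24864 - 5/4 = -99461/4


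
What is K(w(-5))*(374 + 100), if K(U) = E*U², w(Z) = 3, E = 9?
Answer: 38394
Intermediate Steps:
K(U) = 9*U²
K(w(-5))*(374 + 100) = (9*3²)*(374 + 100) = (9*9)*474 = 81*474 = 38394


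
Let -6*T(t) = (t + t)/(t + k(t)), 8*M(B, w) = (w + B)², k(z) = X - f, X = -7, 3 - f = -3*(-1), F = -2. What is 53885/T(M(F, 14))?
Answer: -592735/6 ≈ -98789.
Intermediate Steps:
f = 0 (f = 3 - (-3)*(-1) = 3 - 1*3 = 3 - 3 = 0)
k(z) = -7 (k(z) = -7 - 1*0 = -7 + 0 = -7)
M(B, w) = (B + w)²/8 (M(B, w) = (w + B)²/8 = (B + w)²/8)
T(t) = -t/(3*(-7 + t)) (T(t) = -(t + t)/(6*(t - 7)) = -2*t/(6*(-7 + t)) = -t/(3*(-7 + t)))
53885/T(M(F, 14)) = 53885/((-(-2 + 14)²/8/(-21 + 3*((-2 + 14)²/8)))) = 53885/((-(⅛)*12²/(-21 + 3*((⅛)*12²)))) = 53885/((-(⅛)*144/(-21 + 3*((⅛)*144)))) = 53885/((-1*18/(-21 + 3*18))) = 53885/((-1*18/(-21 + 54))) = 53885/((-1*18/33)) = 53885/((-1*18*1/33)) = 53885/(-6/11) = 53885*(-11/6) = -592735/6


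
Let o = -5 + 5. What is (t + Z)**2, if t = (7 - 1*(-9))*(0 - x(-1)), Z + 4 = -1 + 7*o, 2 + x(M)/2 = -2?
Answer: 15129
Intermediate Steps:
o = 0
x(M) = -8 (x(M) = -4 + 2*(-2) = -4 - 4 = -8)
Z = -5 (Z = -4 + (-1 + 7*0) = -4 + (-1 + 0) = -4 - 1 = -5)
t = 128 (t = (7 - 1*(-9))*(0 - 1*(-8)) = (7 + 9)*(0 + 8) = 16*8 = 128)
(t + Z)**2 = (128 - 5)**2 = 123**2 = 15129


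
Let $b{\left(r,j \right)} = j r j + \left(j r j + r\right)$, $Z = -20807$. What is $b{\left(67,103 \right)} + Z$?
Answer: $1400866$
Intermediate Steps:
$b{\left(r,j \right)} = r + 2 r j^{2}$ ($b{\left(r,j \right)} = r j^{2} + \left(r j^{2} + r\right) = r j^{2} + \left(r + r j^{2}\right) = r + 2 r j^{2}$)
$b{\left(67,103 \right)} + Z = 67 \left(1 + 2 \cdot 103^{2}\right) - 20807 = 67 \left(1 + 2 \cdot 10609\right) - 20807 = 67 \left(1 + 21218\right) - 20807 = 67 \cdot 21219 - 20807 = 1421673 - 20807 = 1400866$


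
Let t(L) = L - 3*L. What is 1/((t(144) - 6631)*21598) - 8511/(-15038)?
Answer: 317963641036/561806754839 ≈ 0.56597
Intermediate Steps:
t(L) = -2*L
1/((t(144) - 6631)*21598) - 8511/(-15038) = 1/(-2*144 - 6631*21598) - 8511/(-15038) = (1/21598)/(-288 - 6631) - 8511*(-1/15038) = (1/21598)/(-6919) + 8511/15038 = -1/6919*1/21598 + 8511/15038 = -1/149436562 + 8511/15038 = 317963641036/561806754839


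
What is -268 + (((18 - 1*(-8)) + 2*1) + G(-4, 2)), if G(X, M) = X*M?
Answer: -248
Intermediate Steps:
G(X, M) = M*X
-268 + (((18 - 1*(-8)) + 2*1) + G(-4, 2)) = -268 + (((18 - 1*(-8)) + 2*1) + 2*(-4)) = -268 + (((18 + 8) + 2) - 8) = -268 + ((26 + 2) - 8) = -268 + (28 - 8) = -268 + 20 = -248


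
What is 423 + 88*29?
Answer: 2975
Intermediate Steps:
423 + 88*29 = 423 + 2552 = 2975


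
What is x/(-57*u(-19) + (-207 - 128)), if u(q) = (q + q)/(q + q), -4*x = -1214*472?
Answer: -35813/98 ≈ -365.44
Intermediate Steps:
x = 143252 (x = -(-607)*472/2 = -¼*(-573008) = 143252)
u(q) = 1 (u(q) = (2*q)/((2*q)) = (2*q)*(1/(2*q)) = 1)
x/(-57*u(-19) + (-207 - 128)) = 143252/(-57*1 + (-207 - 128)) = 143252/(-57 - 335) = 143252/(-392) = 143252*(-1/392) = -35813/98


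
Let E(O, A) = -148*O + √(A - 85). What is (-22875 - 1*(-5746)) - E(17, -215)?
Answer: -14613 - 10*I*√3 ≈ -14613.0 - 17.32*I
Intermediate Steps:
E(O, A) = √(-85 + A) - 148*O (E(O, A) = -148*O + √(-85 + A) = √(-85 + A) - 148*O)
(-22875 - 1*(-5746)) - E(17, -215) = (-22875 - 1*(-5746)) - (√(-85 - 215) - 148*17) = (-22875 + 5746) - (√(-300) - 2516) = -17129 - (10*I*√3 - 2516) = -17129 - (-2516 + 10*I*√3) = -17129 + (2516 - 10*I*√3) = -14613 - 10*I*√3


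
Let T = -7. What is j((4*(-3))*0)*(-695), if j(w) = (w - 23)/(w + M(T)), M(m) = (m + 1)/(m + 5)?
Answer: 15985/3 ≈ 5328.3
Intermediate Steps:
M(m) = (1 + m)/(5 + m)
j(w) = (-23 + w)/(3 + w) (j(w) = (w - 23)/(w + (1 - 7)/(5 - 7)) = (-23 + w)/(w - 6/(-2)) = (-23 + w)/(w - 1/2*(-6)) = (-23 + w)/(w + 3) = (-23 + w)/(3 + w))
j((4*(-3))*0)*(-695) = ((-23 + (4*(-3))*0)/(3 + (4*(-3))*0))*(-695) = ((-23 - 12*0)/(3 - 12*0))*(-695) = ((-23 + 0)/(3 + 0))*(-695) = (-23/3)*(-695) = ((1/3)*(-23))*(-695) = -23/3*(-695) = 15985/3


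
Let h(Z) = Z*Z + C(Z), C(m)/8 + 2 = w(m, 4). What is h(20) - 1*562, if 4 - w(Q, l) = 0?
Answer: -146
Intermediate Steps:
w(Q, l) = 4 (w(Q, l) = 4 - 1*0 = 4 + 0 = 4)
C(m) = 16 (C(m) = -16 + 8*4 = -16 + 32 = 16)
h(Z) = 16 + Z**2 (h(Z) = Z*Z + 16 = Z**2 + 16 = 16 + Z**2)
h(20) - 1*562 = (16 + 20**2) - 1*562 = (16 + 400) - 562 = 416 - 562 = -146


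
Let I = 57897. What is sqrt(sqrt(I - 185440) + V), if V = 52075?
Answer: sqrt(52075 + I*sqrt(127543)) ≈ 228.2 + 0.7825*I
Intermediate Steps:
sqrt(sqrt(I - 185440) + V) = sqrt(sqrt(57897 - 185440) + 52075) = sqrt(sqrt(-127543) + 52075) = sqrt(I*sqrt(127543) + 52075) = sqrt(52075 + I*sqrt(127543))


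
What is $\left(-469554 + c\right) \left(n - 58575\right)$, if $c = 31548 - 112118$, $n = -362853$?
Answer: $231837657072$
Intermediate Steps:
$c = -80570$ ($c = 31548 - 112118 = -80570$)
$\left(-469554 + c\right) \left(n - 58575\right) = \left(-469554 - 80570\right) \left(-362853 - 58575\right) = \left(-550124\right) \left(-421428\right) = 231837657072$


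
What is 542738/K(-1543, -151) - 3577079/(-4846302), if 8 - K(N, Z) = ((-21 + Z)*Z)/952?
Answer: -625988381444957/22239679878 ≈ -28147.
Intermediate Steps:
K(N, Z) = 8 - Z*(-21 + Z)/952 (K(N, Z) = 8 - (-21 + Z)*Z/952 = 8 - Z*(-21 + Z)/952)
542738/K(-1543, -151) - 3577079/(-4846302) = 542738/(8 - 1/952*(-151)² + (3/136)*(-151)) - 3577079/(-4846302) = 542738/(8 - 1/952*22801 - 453/136) - 3577079*(-1/4846302) = 542738/(8 - 22801/952 - 453/136) + 3577079/4846302 = 542738/(-4589/238) + 3577079/4846302 = 542738*(-238/4589) + 3577079/4846302 = -129171644/4589 + 3577079/4846302 = -625988381444957/22239679878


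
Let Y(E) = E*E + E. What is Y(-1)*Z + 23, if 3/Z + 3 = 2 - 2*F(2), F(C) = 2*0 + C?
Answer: 23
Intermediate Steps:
F(C) = C (F(C) = 0 + C = C)
Y(E) = E + E² (Y(E) = E² + E = E + E²)
Z = -⅗ (Z = 3/(-3 + (2 - 2*2)) = 3/(-3 + (2 - 4)) = 3/(-3 - 2) = 3/(-5) = 3*(-⅕) = -⅗ ≈ -0.60000)
Y(-1)*Z + 23 = -(1 - 1)*(-⅗) + 23 = -1*0*(-⅗) + 23 = 0*(-⅗) + 23 = 0 + 23 = 23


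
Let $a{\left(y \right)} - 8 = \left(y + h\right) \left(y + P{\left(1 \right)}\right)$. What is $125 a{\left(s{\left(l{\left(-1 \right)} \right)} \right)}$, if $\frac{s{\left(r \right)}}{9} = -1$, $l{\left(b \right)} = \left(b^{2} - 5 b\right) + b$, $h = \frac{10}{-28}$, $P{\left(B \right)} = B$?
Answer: $\frac{72500}{7} \approx 10357.0$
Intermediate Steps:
$h = - \frac{5}{14}$ ($h = 10 \left(- \frac{1}{28}\right) = - \frac{5}{14} \approx -0.35714$)
$l{\left(b \right)} = b^{2} - 4 b$
$s{\left(r \right)} = -9$ ($s{\left(r \right)} = 9 \left(-1\right) = -9$)
$a{\left(y \right)} = 8 + \left(1 + y\right) \left(- \frac{5}{14} + y\right)$ ($a{\left(y \right)} = 8 + \left(y - \frac{5}{14}\right) \left(y + 1\right) = 8 + \left(- \frac{5}{14} + y\right) \left(1 + y\right) = 8 + \left(1 + y\right) \left(- \frac{5}{14} + y\right)$)
$125 a{\left(s{\left(l{\left(-1 \right)} \right)} \right)} = 125 \left(\frac{107}{14} + \left(-9\right)^{2} + \frac{9}{14} \left(-9\right)\right) = 125 \left(\frac{107}{14} + 81 - \frac{81}{14}\right) = 125 \cdot \frac{580}{7} = \frac{72500}{7}$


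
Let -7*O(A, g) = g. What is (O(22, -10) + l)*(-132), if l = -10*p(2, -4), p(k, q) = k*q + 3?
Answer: -47520/7 ≈ -6788.6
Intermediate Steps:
O(A, g) = -g/7
p(k, q) = 3 + k*q
l = 50 (l = -10*(3 + 2*(-4)) = -10*(3 - 8) = -10*(-5) = 50)
(O(22, -10) + l)*(-132) = (-⅐*(-10) + 50)*(-132) = (10/7 + 50)*(-132) = (360/7)*(-132) = -47520/7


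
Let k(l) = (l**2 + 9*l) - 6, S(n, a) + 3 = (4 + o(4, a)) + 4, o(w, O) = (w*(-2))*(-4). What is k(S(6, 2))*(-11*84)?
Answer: -1567104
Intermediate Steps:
o(w, O) = 8*w (o(w, O) = -2*w*(-4) = 8*w)
S(n, a) = 37 (S(n, a) = -3 + ((4 + 8*4) + 4) = -3 + ((4 + 32) + 4) = -3 + (36 + 4) = -3 + 40 = 37)
k(l) = -6 + l**2 + 9*l
k(S(6, 2))*(-11*84) = (-6 + 37**2 + 9*37)*(-11*84) = (-6 + 1369 + 333)*(-924) = 1696*(-924) = -1567104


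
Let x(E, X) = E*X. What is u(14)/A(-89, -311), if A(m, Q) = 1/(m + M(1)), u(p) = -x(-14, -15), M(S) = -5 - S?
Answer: 19950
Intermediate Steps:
u(p) = -210 (u(p) = -(-14)*(-15) = -1*210 = -210)
A(m, Q) = 1/(-6 + m) (A(m, Q) = 1/(m + (-5 - 1*1)) = 1/(m + (-5 - 1)) = 1/(m - 6) = 1/(-6 + m))
u(14)/A(-89, -311) = -210/(1/(-6 - 89)) = -210/(1/(-95)) = -210/(-1/95) = -210*(-95) = 19950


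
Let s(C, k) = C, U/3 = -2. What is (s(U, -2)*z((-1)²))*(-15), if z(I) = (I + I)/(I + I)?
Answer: 90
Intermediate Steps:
U = -6 (U = 3*(-2) = -6)
z(I) = 1 (z(I) = (2*I)/((2*I)) = (2*I)*(1/(2*I)) = 1)
(s(U, -2)*z((-1)²))*(-15) = -6*1*(-15) = -6*(-15) = 90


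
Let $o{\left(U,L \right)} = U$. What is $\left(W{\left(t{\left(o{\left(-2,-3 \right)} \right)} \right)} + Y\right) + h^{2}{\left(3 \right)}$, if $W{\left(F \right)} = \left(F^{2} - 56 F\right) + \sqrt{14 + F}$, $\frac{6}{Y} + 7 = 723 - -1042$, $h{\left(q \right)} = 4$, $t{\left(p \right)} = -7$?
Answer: $\frac{133902}{293} + \sqrt{7} \approx 459.65$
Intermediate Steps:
$Y = \frac{1}{293}$ ($Y = \frac{6}{-7 + \left(723 - -1042\right)} = \frac{6}{-7 + \left(723 + 1042\right)} = \frac{6}{-7 + 1765} = \frac{6}{1758} = 6 \cdot \frac{1}{1758} = \frac{1}{293} \approx 0.003413$)
$W{\left(F \right)} = F^{2} + \sqrt{14 + F} - 56 F$
$\left(W{\left(t{\left(o{\left(-2,-3 \right)} \right)} \right)} + Y\right) + h^{2}{\left(3 \right)} = \left(\left(\left(-7\right)^{2} + \sqrt{14 - 7} - -392\right) + \frac{1}{293}\right) + 4^{2} = \left(\left(49 + \sqrt{7} + 392\right) + \frac{1}{293}\right) + 16 = \left(\left(441 + \sqrt{7}\right) + \frac{1}{293}\right) + 16 = \left(\frac{129214}{293} + \sqrt{7}\right) + 16 = \frac{133902}{293} + \sqrt{7}$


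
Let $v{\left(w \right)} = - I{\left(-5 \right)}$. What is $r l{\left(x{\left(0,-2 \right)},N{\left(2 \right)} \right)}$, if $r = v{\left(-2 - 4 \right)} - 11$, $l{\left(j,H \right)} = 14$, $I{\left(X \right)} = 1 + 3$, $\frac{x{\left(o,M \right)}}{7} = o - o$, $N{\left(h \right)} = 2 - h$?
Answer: $-210$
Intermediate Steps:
$x{\left(o,M \right)} = 0$ ($x{\left(o,M \right)} = 7 \left(o - o\right) = 7 \cdot 0 = 0$)
$I{\left(X \right)} = 4$
$v{\left(w \right)} = -4$ ($v{\left(w \right)} = \left(-1\right) 4 = -4$)
$r = -15$ ($r = -4 - 11 = -15$)
$r l{\left(x{\left(0,-2 \right)},N{\left(2 \right)} \right)} = \left(-15\right) 14 = -210$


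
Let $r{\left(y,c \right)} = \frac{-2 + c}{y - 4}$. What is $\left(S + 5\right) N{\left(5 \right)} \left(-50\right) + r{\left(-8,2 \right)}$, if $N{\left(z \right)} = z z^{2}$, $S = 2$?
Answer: $-43750$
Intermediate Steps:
$N{\left(z \right)} = z^{3}$
$r{\left(y,c \right)} = \frac{-2 + c}{-4 + y}$
$\left(S + 5\right) N{\left(5 \right)} \left(-50\right) + r{\left(-8,2 \right)} = \left(2 + 5\right) 5^{3} \left(-50\right) + \frac{-2 + 2}{-4 - 8} = 7 \cdot 125 \left(-50\right) + \frac{1}{-12} \cdot 0 = 875 \left(-50\right) - 0 = -43750 + 0 = -43750$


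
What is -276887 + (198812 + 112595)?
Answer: 34520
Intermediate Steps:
-276887 + (198812 + 112595) = -276887 + 311407 = 34520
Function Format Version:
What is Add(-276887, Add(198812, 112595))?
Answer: 34520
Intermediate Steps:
Add(-276887, Add(198812, 112595)) = Add(-276887, 311407) = 34520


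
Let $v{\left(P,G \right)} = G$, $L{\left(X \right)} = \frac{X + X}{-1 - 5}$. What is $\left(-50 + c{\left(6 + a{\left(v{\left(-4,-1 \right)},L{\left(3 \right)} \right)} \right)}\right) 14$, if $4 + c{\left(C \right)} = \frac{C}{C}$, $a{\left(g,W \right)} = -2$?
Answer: $-742$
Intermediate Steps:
$L{\left(X \right)} = - \frac{X}{3}$ ($L{\left(X \right)} = \frac{2 X}{-6} = 2 X \left(- \frac{1}{6}\right) = - \frac{X}{3}$)
$c{\left(C \right)} = -3$ ($c{\left(C \right)} = -4 + \frac{C}{C} = -4 + 1 = -3$)
$\left(-50 + c{\left(6 + a{\left(v{\left(-4,-1 \right)},L{\left(3 \right)} \right)} \right)}\right) 14 = \left(-50 - 3\right) 14 = \left(-53\right) 14 = -742$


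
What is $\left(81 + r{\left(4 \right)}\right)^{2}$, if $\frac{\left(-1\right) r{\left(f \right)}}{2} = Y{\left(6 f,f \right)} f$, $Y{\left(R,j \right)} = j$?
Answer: $2401$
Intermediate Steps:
$r{\left(f \right)} = - 2 f^{2}$ ($r{\left(f \right)} = - 2 f f = - 2 f^{2}$)
$\left(81 + r{\left(4 \right)}\right)^{2} = \left(81 - 2 \cdot 4^{2}\right)^{2} = \left(81 - 32\right)^{2} = 49^{2} = 2401$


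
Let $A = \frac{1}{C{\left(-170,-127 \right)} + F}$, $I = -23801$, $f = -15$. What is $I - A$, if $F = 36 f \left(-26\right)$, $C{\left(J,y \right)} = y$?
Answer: $- \frac{331143314}{13913} \approx -23801.0$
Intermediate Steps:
$F = 14040$ ($F = 36 \left(-15\right) \left(-26\right) = \left(-540\right) \left(-26\right) = 14040$)
$A = \frac{1}{13913}$ ($A = \frac{1}{-127 + 14040} = \frac{1}{13913} \approx 7.1875 \cdot 10^{-5}$)
$I - A = -23801 - \frac{1}{13913} = - \frac{331143314}{13913}$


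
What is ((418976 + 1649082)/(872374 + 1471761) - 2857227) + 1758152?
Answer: -2576378107067/2344135 ≈ -1.0991e+6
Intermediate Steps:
((418976 + 1649082)/(872374 + 1471761) - 2857227) + 1758152 = (2068058/2344135 - 2857227) + 1758152 = -6697723745587/2344135 + 1758152 = -2576378107067/2344135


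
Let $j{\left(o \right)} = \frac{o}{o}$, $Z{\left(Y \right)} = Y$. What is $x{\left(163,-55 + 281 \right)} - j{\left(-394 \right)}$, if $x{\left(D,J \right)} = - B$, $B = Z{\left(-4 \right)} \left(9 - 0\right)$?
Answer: $35$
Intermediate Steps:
$j{\left(o \right)} = 1$
$B = -36$ ($B = - 4 \left(9 - 0\right) = - 4 \left(9 + \left(-5 + 5\right)\right) = - 4 \left(9 + 0\right) = \left(-4\right) 9 = -36$)
$x{\left(D,J \right)} = 36$ ($x{\left(D,J \right)} = \left(-1\right) \left(-36\right) = 36$)
$x{\left(163,-55 + 281 \right)} - j{\left(-394 \right)} = 36 - 1 = 35$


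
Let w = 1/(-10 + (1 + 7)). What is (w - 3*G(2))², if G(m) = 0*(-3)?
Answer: ¼ ≈ 0.25000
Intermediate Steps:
G(m) = 0
w = -½ (w = 1/(-10 + 8) = 1/(-2) = -½ ≈ -0.50000)
(w - 3*G(2))² = (-½ - 3*0)² = (-½ + 0)² = (-½)² = ¼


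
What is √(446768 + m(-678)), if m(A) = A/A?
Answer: 3*√49641 ≈ 668.41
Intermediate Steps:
m(A) = 1
√(446768 + m(-678)) = √(446768 + 1) = √446769 = 3*√49641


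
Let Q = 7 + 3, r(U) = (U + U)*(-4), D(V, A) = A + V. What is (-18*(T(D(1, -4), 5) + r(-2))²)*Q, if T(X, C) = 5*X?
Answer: -180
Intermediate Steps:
r(U) = -8*U (r(U) = (2*U)*(-4) = -8*U)
Q = 10
(-18*(T(D(1, -4), 5) + r(-2))²)*Q = -18*(5*(-4 + 1) - 8*(-2))²*10 = -18*(5*(-3) + 16)²*10 = -18*(-15 + 16)²*10 = -18*1²*10 = -18*1*10 = -18*10 = -180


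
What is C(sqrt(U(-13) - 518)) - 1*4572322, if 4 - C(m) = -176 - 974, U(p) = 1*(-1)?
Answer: -4571168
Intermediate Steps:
U(p) = -1
C(m) = 1154 (C(m) = 4 - (-176 - 974) = 4 - 1*(-1150) = 4 + 1150 = 1154)
C(sqrt(U(-13) - 518)) - 1*4572322 = 1154 - 1*4572322 = 1154 - 4572322 = -4571168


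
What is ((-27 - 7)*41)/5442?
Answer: -697/2721 ≈ -0.25616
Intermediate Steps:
((-27 - 7)*41)/5442 = -34*41*(1/5442) = -1394*1/5442 = -697/2721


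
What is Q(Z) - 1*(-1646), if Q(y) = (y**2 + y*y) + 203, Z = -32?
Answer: 3897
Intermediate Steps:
Q(y) = 203 + 2*y**2 (Q(y) = (y**2 + y**2) + 203 = 2*y**2 + 203 = 203 + 2*y**2)
Q(Z) - 1*(-1646) = (203 + 2*(-32)**2) - 1*(-1646) = (203 + 2*1024) + 1646 = (203 + 2048) + 1646 = 2251 + 1646 = 3897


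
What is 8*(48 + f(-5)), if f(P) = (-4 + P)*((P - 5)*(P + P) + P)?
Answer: -6456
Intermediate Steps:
f(P) = (-4 + P)*(P + 2*P*(-5 + P)) (f(P) = (-4 + P)*((-5 + P)*(2*P) + P) = (-4 + P)*(2*P*(-5 + P) + P) = (-4 + P)*(P + 2*P*(-5 + P)))
8*(48 + f(-5)) = 8*(48 - 5*(36 - 17*(-5) + 2*(-5)**2)) = 8*(48 - 5*(36 + 85 + 2*25)) = 8*(48 - 5*(36 + 85 + 50)) = 8*(48 - 5*171) = 8*(48 - 855) = 8*(-807) = -6456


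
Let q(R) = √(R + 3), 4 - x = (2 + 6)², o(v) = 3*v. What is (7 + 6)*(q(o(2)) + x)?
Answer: -741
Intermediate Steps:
x = -60 (x = 4 - (2 + 6)² = 4 - 1*8² = 4 - 1*64 = 4 - 64 = -60)
q(R) = √(3 + R)
(7 + 6)*(q(o(2)) + x) = (7 + 6)*(√(3 + 3*2) - 60) = 13*(√(3 + 6) - 60) = 13*(√9 - 60) = 13*(3 - 60) = 13*(-57) = -741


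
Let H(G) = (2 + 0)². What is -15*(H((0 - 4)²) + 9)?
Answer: -195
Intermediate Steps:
H(G) = 4 (H(G) = 2² = 4)
-15*(H((0 - 4)²) + 9) = -15*(4 + 9) = -15*13 = -195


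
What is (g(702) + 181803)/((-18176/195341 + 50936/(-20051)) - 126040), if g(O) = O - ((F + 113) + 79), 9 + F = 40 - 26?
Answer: -25502170147801/17631484532064 ≈ -1.4464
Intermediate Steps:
F = 5 (F = -9 + (40 - 26) = -9 + 14 = 5)
g(O) = -197 + O (g(O) = O - ((5 + 113) + 79) = O - (118 + 79) = O - 1*197 = O - 197 = -197 + O)
(g(702) + 181803)/((-18176/195341 + 50936/(-20051)) - 126040) = ((-197 + 702) + 181803)/((-18176/195341 + 50936/(-20051)) - 126040) = (505 + 181803)/((-18176*1/195341 + 50936*(-1/20051)) - 126040) = 182308/((-18176/195341 - 50936/20051) - 126040) = 182308/(-10314336152/3916782391 - 126040) = 182308/(-493681566897792/3916782391) = 182308*(-3916782391/493681566897792) = -25502170147801/17631484532064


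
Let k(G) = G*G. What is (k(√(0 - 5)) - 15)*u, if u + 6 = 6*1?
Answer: 0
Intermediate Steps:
u = 0 (u = -6 + 6*1 = -6 + 6 = 0)
k(G) = G²
(k(√(0 - 5)) - 15)*u = ((√(0 - 5))² - 15)*0 = ((√(-5))² - 15)*0 = ((I*√5)² - 15)*0 = (-5 - 15)*0 = -20*0 = 0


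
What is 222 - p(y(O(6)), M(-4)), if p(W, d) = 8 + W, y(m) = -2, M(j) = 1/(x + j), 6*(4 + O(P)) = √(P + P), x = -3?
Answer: 216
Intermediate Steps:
O(P) = -4 + √2*√P/6 (O(P) = -4 + √(P + P)/6 = -4 + √(2*P)/6 = -4 + (√2*√P)/6 = -4 + √2*√P/6)
M(j) = 1/(-3 + j)
222 - p(y(O(6)), M(-4)) = 222 - (8 - 2) = 222 - 1*6 = 222 - 6 = 216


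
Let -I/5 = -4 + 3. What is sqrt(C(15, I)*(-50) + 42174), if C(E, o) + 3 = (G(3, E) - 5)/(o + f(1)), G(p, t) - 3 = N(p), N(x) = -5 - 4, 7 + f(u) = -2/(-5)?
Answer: sqrt(167921)/2 ≈ 204.89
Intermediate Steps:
f(u) = -33/5 (f(u) = -7 - 2/(-5) = -7 - 2*(-1/5) = -7 + 2/5 = -33/5)
I = 5 (I = -5*(-4 + 3) = -5*(-1) = 5)
N(x) = -9
G(p, t) = -6 (G(p, t) = 3 - 9 = -6)
C(E, o) = -3 - 11/(-33/5 + o) (C(E, o) = -3 + (-6 - 5)/(o - 33/5) = -3 - 11/(-33/5 + o))
sqrt(C(15, I)*(-50) + 42174) = sqrt(((44 - 15*5)/(-33 + 5*5))*(-50) + 42174) = sqrt(((44 - 75)/(-33 + 25))*(-50) + 42174) = sqrt((-31/(-8))*(-50) + 42174) = sqrt(-1/8*(-31)*(-50) + 42174) = sqrt((31/8)*(-50) + 42174) = sqrt(-775/4 + 42174) = sqrt(167921/4) = sqrt(167921)/2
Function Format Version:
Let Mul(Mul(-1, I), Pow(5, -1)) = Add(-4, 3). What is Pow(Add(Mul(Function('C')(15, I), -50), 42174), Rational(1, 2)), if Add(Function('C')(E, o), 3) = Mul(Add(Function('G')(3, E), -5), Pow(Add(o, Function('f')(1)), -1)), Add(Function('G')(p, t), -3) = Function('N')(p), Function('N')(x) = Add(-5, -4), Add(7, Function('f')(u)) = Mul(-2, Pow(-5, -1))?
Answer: Mul(Rational(1, 2), Pow(167921, Rational(1, 2))) ≈ 204.89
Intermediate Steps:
Function('f')(u) = Rational(-33, 5) (Function('f')(u) = Add(-7, Mul(-2, Pow(-5, -1))) = Add(-7, Mul(-2, Rational(-1, 5))) = Add(-7, Rational(2, 5)) = Rational(-33, 5))
I = 5 (I = Mul(-5, Add(-4, 3)) = Mul(-5, -1) = 5)
Function('N')(x) = -9
Function('G')(p, t) = -6 (Function('G')(p, t) = Add(3, -9) = -6)
Function('C')(E, o) = Add(-3, Mul(-11, Pow(Add(Rational(-33, 5), o), -1))) (Function('C')(E, o) = Add(-3, Mul(Add(-6, -5), Pow(Add(o, Rational(-33, 5)), -1))) = Add(-3, Mul(-11, Pow(Add(Rational(-33, 5), o), -1))))
Pow(Add(Mul(Function('C')(15, I), -50), 42174), Rational(1, 2)) = Pow(Add(Mul(Mul(Pow(Add(-33, Mul(5, 5)), -1), Add(44, Mul(-15, 5))), -50), 42174), Rational(1, 2)) = Pow(Add(Mul(Mul(Pow(Add(-33, 25), -1), Add(44, -75)), -50), 42174), Rational(1, 2)) = Pow(Add(Mul(Mul(Pow(-8, -1), -31), -50), 42174), Rational(1, 2)) = Pow(Add(Mul(Mul(Rational(-1, 8), -31), -50), 42174), Rational(1, 2)) = Pow(Add(Mul(Rational(31, 8), -50), 42174), Rational(1, 2)) = Pow(Add(Rational(-775, 4), 42174), Rational(1, 2)) = Pow(Rational(167921, 4), Rational(1, 2)) = Mul(Rational(1, 2), Pow(167921, Rational(1, 2)))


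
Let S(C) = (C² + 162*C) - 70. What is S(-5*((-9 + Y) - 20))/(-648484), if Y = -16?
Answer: -87005/648484 ≈ -0.13417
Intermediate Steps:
S(C) = -70 + C² + 162*C
S(-5*((-9 + Y) - 20))/(-648484) = (-70 + (-5*((-9 - 16) - 20))² + 162*(-5*((-9 - 16) - 20)))/(-648484) = (-70 + (-5*(-25 - 20))² + 162*(-5*(-25 - 20)))*(-1/648484) = (-70 + (-5*(-45))² + 162*(-5*(-45)))*(-1/648484) = (-70 + 225² + 162*225)*(-1/648484) = (-70 + 50625 + 36450)*(-1/648484) = 87005*(-1/648484) = -87005/648484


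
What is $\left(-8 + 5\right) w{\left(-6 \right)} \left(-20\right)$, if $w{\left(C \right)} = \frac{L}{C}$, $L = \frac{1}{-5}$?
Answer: $2$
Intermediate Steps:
$L = - \frac{1}{5} \approx -0.2$
$w{\left(C \right)} = - \frac{1}{5 C}$
$\left(-8 + 5\right) w{\left(-6 \right)} \left(-20\right) = \left(-8 + 5\right) \left(- \frac{1}{5 \left(-6\right)}\right) \left(-20\right) = - 3 \left(\left(- \frac{1}{5}\right) \left(- \frac{1}{6}\right)\right) \left(-20\right) = \left(-3\right) \frac{1}{30} \left(-20\right) = \left(- \frac{1}{10}\right) \left(-20\right) = 2$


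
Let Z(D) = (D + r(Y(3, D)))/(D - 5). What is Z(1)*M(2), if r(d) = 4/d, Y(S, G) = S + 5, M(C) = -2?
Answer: ¾ ≈ 0.75000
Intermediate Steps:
Y(S, G) = 5 + S
Z(D) = (½ + D)/(-5 + D) (Z(D) = (D + 4/(5 + 3))/(D - 5) = (D + 4/8)/(-5 + D) = (D + 4*(⅛))/(-5 + D) = (D + ½)/(-5 + D) = (½ + D)/(-5 + D))
Z(1)*M(2) = ((½ + 1)/(-5 + 1))*(-2) = ((3/2)/(-4))*(-2) = -¼*3/2*(-2) = -3/8*(-2) = ¾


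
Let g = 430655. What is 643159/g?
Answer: 643159/430655 ≈ 1.4934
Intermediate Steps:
643159/g = 643159/430655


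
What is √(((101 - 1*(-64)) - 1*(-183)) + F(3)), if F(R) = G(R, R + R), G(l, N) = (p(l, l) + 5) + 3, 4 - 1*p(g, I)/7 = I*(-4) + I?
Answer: √447 ≈ 21.142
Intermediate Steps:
p(g, I) = 28 + 21*I (p(g, I) = 28 - 7*(I*(-4) + I) = 28 - 7*(-4*I + I) = 28 - (-21)*I = 28 + 21*I)
G(l, N) = 36 + 21*l (G(l, N) = ((28 + 21*l) + 5) + 3 = (33 + 21*l) + 3 = 36 + 21*l)
F(R) = 36 + 21*R
√(((101 - 1*(-64)) - 1*(-183)) + F(3)) = √(((101 - 1*(-64)) - 1*(-183)) + (36 + 21*3)) = √(((101 + 64) + 183) + (36 + 63)) = √((165 + 183) + 99) = √(348 + 99) = √447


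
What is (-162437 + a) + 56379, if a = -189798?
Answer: -295856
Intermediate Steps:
(-162437 + a) + 56379 = (-162437 - 189798) + 56379 = -352235 + 56379 = -295856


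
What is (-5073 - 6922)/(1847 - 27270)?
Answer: 11995/25423 ≈ 0.47182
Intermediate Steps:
(-5073 - 6922)/(1847 - 27270) = -11995/(-25423) = -11995*(-1/25423) = 11995/25423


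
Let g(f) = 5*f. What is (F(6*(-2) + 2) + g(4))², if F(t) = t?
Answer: 100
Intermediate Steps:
(F(6*(-2) + 2) + g(4))² = ((6*(-2) + 2) + 5*4)² = ((-12 + 2) + 20)² = (-10 + 20)² = 10² = 100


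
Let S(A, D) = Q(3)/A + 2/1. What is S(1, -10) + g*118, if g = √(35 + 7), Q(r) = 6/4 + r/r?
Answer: 9/2 + 118*√42 ≈ 769.23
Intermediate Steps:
Q(r) = 5/2 (Q(r) = 6*(¼) + 1 = 3/2 + 1 = 5/2)
g = √42 ≈ 6.4807
S(A, D) = 2 + 5/(2*A) (S(A, D) = 5/(2*A) + 2/1 = 5/(2*A) + 2*1 = 5/(2*A) + 2 = 2 + 5/(2*A))
S(1, -10) + g*118 = (2 + (5/2)/1) + √42*118 = (2 + (5/2)*1) + 118*√42 = (2 + 5/2) + 118*√42 = 9/2 + 118*√42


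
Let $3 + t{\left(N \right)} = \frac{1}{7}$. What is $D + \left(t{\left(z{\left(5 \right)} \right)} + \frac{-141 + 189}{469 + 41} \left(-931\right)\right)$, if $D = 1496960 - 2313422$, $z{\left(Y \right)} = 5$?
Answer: $- \frac{485848726}{595} \approx -8.1655 \cdot 10^{5}$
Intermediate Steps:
$t{\left(N \right)} = - \frac{20}{7}$ ($t{\left(N \right)} = -3 + \frac{1}{7} = - \frac{20}{7}$)
$D = -816462$ ($D = 1496960 - 2313422 = -816462$)
$D + \left(t{\left(z{\left(5 \right)} \right)} + \frac{-141 + 189}{469 + 41} \left(-931\right)\right) = -816462 + \left(- \frac{20}{7} + \frac{-141 + 189}{469 + 41} \left(-931\right)\right) = -816462 + \left(- \frac{20}{7} + \frac{48}{510} \left(-931\right)\right) = -816462 + \left(- \frac{20}{7} + 48 \cdot \frac{1}{510} \left(-931\right)\right) = -816462 + \left(- \frac{20}{7} + \frac{8}{85} \left(-931\right)\right) = -816462 - \frac{53836}{595} = - \frac{485848726}{595}$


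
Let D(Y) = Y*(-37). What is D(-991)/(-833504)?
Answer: -36667/833504 ≈ -0.043991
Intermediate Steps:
D(Y) = -37*Y
D(-991)/(-833504) = -37*(-991)/(-833504) = 36667*(-1/833504) = -36667/833504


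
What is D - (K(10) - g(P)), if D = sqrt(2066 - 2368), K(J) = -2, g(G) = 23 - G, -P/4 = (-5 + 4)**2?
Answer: 29 + I*sqrt(302) ≈ 29.0 + 17.378*I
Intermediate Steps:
P = -4 (P = -4*(-5 + 4)**2 = -4*(-1)**2 = -4*1 = -4)
D = I*sqrt(302) (D = sqrt(-302) = I*sqrt(302) ≈ 17.378*I)
D - (K(10) - g(P)) = I*sqrt(302) - (-2 - (23 - 1*(-4))) = I*sqrt(302) - (-2 - (23 + 4)) = I*sqrt(302) - (-2 - 1*27) = I*sqrt(302) - (-2 - 27) = I*sqrt(302) - 1*(-29) = I*sqrt(302) + 29 = 29 + I*sqrt(302)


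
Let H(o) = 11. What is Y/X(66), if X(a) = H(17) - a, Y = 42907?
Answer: -42907/55 ≈ -780.13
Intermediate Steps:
X(a) = 11 - a
Y/X(66) = 42907/(11 - 1*66) = 42907/(11 - 66) = 42907/(-55) = 42907*(-1/55) = -42907/55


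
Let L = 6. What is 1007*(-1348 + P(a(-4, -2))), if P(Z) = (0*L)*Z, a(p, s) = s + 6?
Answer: -1357436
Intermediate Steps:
a(p, s) = 6 + s
P(Z) = 0 (P(Z) = (0*6)*Z = 0*Z = 0)
1007*(-1348 + P(a(-4, -2))) = 1007*(-1348 + 0) = 1007*(-1348) = -1357436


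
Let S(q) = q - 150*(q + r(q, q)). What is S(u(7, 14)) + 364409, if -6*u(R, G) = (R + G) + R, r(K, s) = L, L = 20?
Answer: 1086313/3 ≈ 3.6210e+5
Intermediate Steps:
r(K, s) = 20
u(R, G) = -R/3 - G/6 (u(R, G) = -((R + G) + R)/6 = -((G + R) + R)/6 = -(G + 2*R)/6 = -R/3 - G/6)
S(q) = -3000 - 149*q (S(q) = q - 150*(q + 20) = q - 150*(20 + q) = q + (-3000 - 150*q) = -3000 - 149*q)
S(u(7, 14)) + 364409 = (-3000 - 149*(-⅓*7 - ⅙*14)) + 364409 = (-3000 - 149*(-7/3 - 7/3)) + 364409 = (-3000 - 149*(-14/3)) + 364409 = (-3000 + 2086/3) + 364409 = -6914/3 + 364409 = 1086313/3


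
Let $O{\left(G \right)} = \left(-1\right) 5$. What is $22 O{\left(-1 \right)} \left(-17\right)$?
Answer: $1870$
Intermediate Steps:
$O{\left(G \right)} = -5$
$22 O{\left(-1 \right)} \left(-17\right) = 22 \left(-5\right) \left(-17\right) = \left(-110\right) \left(-17\right) = 1870$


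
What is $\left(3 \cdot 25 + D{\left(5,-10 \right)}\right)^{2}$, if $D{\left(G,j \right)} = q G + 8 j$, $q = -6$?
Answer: $1225$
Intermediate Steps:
$D{\left(G,j \right)} = - 6 G + 8 j$
$\left(3 \cdot 25 + D{\left(5,-10 \right)}\right)^{2} = \left(3 \cdot 25 + \left(\left(-6\right) 5 + 8 \left(-10\right)\right)\right)^{2} = \left(75 - 110\right)^{2} = \left(-35\right)^{2} = 1225$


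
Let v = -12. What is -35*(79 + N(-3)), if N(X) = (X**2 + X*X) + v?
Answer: -2975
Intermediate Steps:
N(X) = -12 + 2*X**2 (N(X) = (X**2 + X*X) - 12 = (X**2 + X**2) - 12 = 2*X**2 - 12 = -12 + 2*X**2)
-35*(79 + N(-3)) = -35*(79 + (-12 + 2*(-3)**2)) = -35*(79 + (-12 + 2*9)) = -35*(79 + (-12 + 18)) = -35*(79 + 6) = -35*85 = -2975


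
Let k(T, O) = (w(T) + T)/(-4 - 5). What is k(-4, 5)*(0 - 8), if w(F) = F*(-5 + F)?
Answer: 256/9 ≈ 28.444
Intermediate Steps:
k(T, O) = -T/9 - T*(-5 + T)/9 (k(T, O) = (T*(-5 + T) + T)/(-4 - 5) = (T + T*(-5 + T))/(-9) = (T + T*(-5 + T))*(-⅑) = -T/9 - T*(-5 + T)/9)
k(-4, 5)*(0 - 8) = ((⅑)*(-4)*(4 - 1*(-4)))*(0 - 8) = ((⅑)*(-4)*(4 + 4))*(-8) = ((⅑)*(-4)*8)*(-8) = -32/9*(-8) = 256/9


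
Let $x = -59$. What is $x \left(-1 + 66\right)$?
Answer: $-3835$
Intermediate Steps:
$x \left(-1 + 66\right) = - 59 \left(-1 + 66\right) = \left(-59\right) 65 = -3835$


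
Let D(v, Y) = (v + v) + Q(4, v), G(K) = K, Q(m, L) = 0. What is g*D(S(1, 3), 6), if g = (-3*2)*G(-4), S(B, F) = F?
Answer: 144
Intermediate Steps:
D(v, Y) = 2*v (D(v, Y) = (v + v) + 0 = 2*v + 0 = 2*v)
g = 24 (g = -3*2*(-4) = -6*(-4) = 24)
g*D(S(1, 3), 6) = 24*(2*3) = 24*6 = 144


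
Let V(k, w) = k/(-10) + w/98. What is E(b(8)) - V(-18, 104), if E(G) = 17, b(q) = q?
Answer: 3464/245 ≈ 14.139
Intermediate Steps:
V(k, w) = -k/10 + w/98 (V(k, w) = k*(-⅒) + w*(1/98) = -k/10 + w/98)
E(b(8)) - V(-18, 104) = 17 - (-⅒*(-18) + (1/98)*104) = 17 - (9/5 + 52/49) = 17 - 1*701/245 = 17 - 701/245 = 3464/245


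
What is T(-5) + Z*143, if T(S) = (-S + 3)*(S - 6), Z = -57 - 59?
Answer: -16676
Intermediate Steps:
Z = -116
T(S) = (-6 + S)*(3 - S) (T(S) = (3 - S)*(-6 + S) = (-6 + S)*(3 - S))
T(-5) + Z*143 = (-18 - 1*(-5)² + 9*(-5)) - 116*143 = (-18 - 1*25 - 45) - 16588 = (-18 - 25 - 45) - 16588 = -88 - 16588 = -16676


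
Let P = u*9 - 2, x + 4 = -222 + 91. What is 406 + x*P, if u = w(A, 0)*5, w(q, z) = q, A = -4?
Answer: 24976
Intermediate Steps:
x = -135 (x = -4 + (-222 + 91) = -4 - 131 = -135)
u = -20 (u = -4*5 = -20)
P = -182 (P = -20*9 - 2 = -180 - 2 = -182)
406 + x*P = 406 - 135*(-182) = 406 + 24570 = 24976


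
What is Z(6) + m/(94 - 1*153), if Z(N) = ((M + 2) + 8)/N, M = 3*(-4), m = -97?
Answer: 232/177 ≈ 1.3107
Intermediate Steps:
M = -12
Z(N) = -2/N (Z(N) = ((-12 + 2) + 8)/N = (-10 + 8)/N = -2/N)
Z(6) + m/(94 - 1*153) = -2/6 - 97/(94 - 1*153) = -2*⅙ - 97/(94 - 153) = -⅓ - 97/(-59) = -⅓ - 97*(-1/59) = -⅓ + 97/59 = 232/177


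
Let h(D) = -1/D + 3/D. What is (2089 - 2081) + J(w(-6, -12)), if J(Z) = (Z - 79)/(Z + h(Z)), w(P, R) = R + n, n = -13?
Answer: 7616/627 ≈ 12.147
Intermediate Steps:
h(D) = 2/D
w(P, R) = -13 + R (w(P, R) = R - 13 = -13 + R)
J(Z) = (-79 + Z)/(Z + 2/Z) (J(Z) = (Z - 79)/(Z + 2/Z) = (-79 + Z)/(Z + 2/Z))
(2089 - 2081) + J(w(-6, -12)) = (2089 - 2081) + (-13 - 12)*(-79 + (-13 - 12))/(2 + (-13 - 12)²) = 8 - 25*(-79 - 25)/(2 + (-25)²) = 8 - 25*(-104)/(2 + 625) = 8 - 25*(-104)/627 = 8 - 25*1/627*(-104) = 8 + 2600/627 = 7616/627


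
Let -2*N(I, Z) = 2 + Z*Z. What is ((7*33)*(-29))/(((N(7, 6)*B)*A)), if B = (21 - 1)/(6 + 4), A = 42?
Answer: 319/76 ≈ 4.1974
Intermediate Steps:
N(I, Z) = -1 - Z²/2 (N(I, Z) = -(2 + Z*Z)/2 = -(2 + Z²)/2 = -1 - Z²/2)
B = 2 (B = 20/10 = 20*(⅒) = 2)
((7*33)*(-29))/(((N(7, 6)*B)*A)) = ((7*33)*(-29))/((((-1 - ½*6²)*2)*42)) = (231*(-29))/((((-1 - ½*36)*2)*42)) = -6699*1/(84*(-1 - 18)) = -6699/(-19*2*42) = -6699/((-38*42)) = -6699/(-1596) = -6699*(-1/1596) = 319/76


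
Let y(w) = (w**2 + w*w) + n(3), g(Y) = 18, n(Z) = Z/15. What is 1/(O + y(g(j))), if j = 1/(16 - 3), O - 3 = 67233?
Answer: 5/339421 ≈ 1.4731e-5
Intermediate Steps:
O = 67236 (O = 3 + 67233 = 67236)
j = 1/13 ≈ 0.076923
n(Z) = Z/15 (n(Z) = Z*(1/15) = Z/15)
y(w) = 1/5 + 2*w**2 (y(w) = (w**2 + w*w) + (1/15)*3 = (w**2 + w**2) + 1/5 = 2*w**2 + 1/5 = 1/5 + 2*w**2)
1/(O + y(g(j))) = 1/(67236 + (1/5 + 2*18**2)) = 1/(67236 + (1/5 + 2*324)) = 1/(67236 + (1/5 + 648)) = 1/(67236 + 3241/5) = 1/(339421/5) = 5/339421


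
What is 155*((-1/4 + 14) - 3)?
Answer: 6665/4 ≈ 1666.3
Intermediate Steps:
155*((-1/4 + 14) - 3) = 155*(55/4 - 3) = 155*(43/4) = 6665/4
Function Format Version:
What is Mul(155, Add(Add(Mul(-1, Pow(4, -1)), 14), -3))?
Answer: Rational(6665, 4) ≈ 1666.3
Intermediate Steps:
Mul(155, Add(Add(Mul(-1, Pow(4, -1)), 14), -3)) = Mul(155, Add(Add(Mul(-1, Rational(1, 4)), 14), -3)) = Mul(155, Add(Add(Rational(-1, 4), 14), -3)) = Mul(155, Add(Rational(55, 4), -3)) = Mul(155, Rational(43, 4)) = Rational(6665, 4)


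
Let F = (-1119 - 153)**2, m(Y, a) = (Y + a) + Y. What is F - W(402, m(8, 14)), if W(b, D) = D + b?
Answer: 1617552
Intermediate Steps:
m(Y, a) = a + 2*Y
F = 1617984 (F = (-1272)**2 = 1617984)
F - W(402, m(8, 14)) = 1617984 - ((14 + 2*8) + 402) = 1617984 - ((14 + 16) + 402) = 1617984 - (30 + 402) = 1617984 - 1*432 = 1617984 - 432 = 1617552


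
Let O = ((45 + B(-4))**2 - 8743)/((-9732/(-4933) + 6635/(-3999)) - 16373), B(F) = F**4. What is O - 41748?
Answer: -6742797972760815/161492540089 ≈ -41753.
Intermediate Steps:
O = -807409125243/161492540089 (O = ((45 + (-4)**4)**2 - 8743)/((-9732/(-4933) + 6635/(-3999)) - 16373) = ((45 + 256)**2 - 8743)/((-9732*(-1/4933) + 6635*(-1/3999)) - 16373) = (301**2 - 8743)/((9732/4933 - 6635/3999) - 16373) = (90601 - 8743)/(6187813/19727067 - 16373) = 81858/(-322985080178/19727067) = 81858*(-19727067/322985080178) = -807409125243/161492540089 ≈ -4.9997)
O - 41748 = -807409125243/161492540089 - 41748 = -6742797972760815/161492540089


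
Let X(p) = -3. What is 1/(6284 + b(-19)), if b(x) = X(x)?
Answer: 1/6281 ≈ 0.00015921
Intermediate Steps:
b(x) = -3
1/(6284 + b(-19)) = 1/(6284 - 3) = 1/6281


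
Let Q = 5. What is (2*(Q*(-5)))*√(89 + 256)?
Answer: -50*√345 ≈ -928.71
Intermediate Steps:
(2*(Q*(-5)))*√(89 + 256) = (2*(5*(-5)))*√(89 + 256) = (2*(-25))*√345 = -50*√345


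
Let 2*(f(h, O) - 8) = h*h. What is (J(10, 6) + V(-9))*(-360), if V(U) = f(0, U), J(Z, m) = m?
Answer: -5040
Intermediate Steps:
f(h, O) = 8 + h**2/2 (f(h, O) = 8 + (h*h)/2 = 8 + h**2/2)
V(U) = 8 (V(U) = 8 + (1/2)*0**2 = 8 + (1/2)*0 = 8 + 0 = 8)
(J(10, 6) + V(-9))*(-360) = (6 + 8)*(-360) = 14*(-360) = -5040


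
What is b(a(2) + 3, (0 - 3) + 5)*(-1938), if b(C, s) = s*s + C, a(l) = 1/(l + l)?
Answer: -28101/2 ≈ -14051.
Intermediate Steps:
a(l) = 1/(2*l)
b(C, s) = C + s**2 (b(C, s) = s**2 + C = C + s**2)
b(a(2) + 3, (0 - 3) + 5)*(-1938) = (((1/2)/2 + 3) + ((0 - 3) + 5)**2)*(-1938) = (((1/2)*(1/2) + 3) + (-3 + 5)**2)*(-1938) = ((1/4 + 3) + 2**2)*(-1938) = (13/4 + 4)*(-1938) = (29/4)*(-1938) = -28101/2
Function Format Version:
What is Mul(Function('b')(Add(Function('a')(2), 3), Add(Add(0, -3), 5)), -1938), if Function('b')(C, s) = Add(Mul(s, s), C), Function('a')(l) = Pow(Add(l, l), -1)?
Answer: Rational(-28101, 2) ≈ -14051.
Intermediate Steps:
Function('a')(l) = Mul(Rational(1, 2), Pow(l, -1)) (Function('a')(l) = Pow(Mul(2, l), -1) = Mul(Rational(1, 2), Pow(l, -1)))
Function('b')(C, s) = Add(C, Pow(s, 2)) (Function('b')(C, s) = Add(Pow(s, 2), C) = Add(C, Pow(s, 2)))
Mul(Function('b')(Add(Function('a')(2), 3), Add(Add(0, -3), 5)), -1938) = Mul(Add(Add(Mul(Rational(1, 2), Pow(2, -1)), 3), Pow(Add(Add(0, -3), 5), 2)), -1938) = Mul(Add(Add(Mul(Rational(1, 2), Rational(1, 2)), 3), Pow(Add(-3, 5), 2)), -1938) = Mul(Add(Add(Rational(1, 4), 3), Pow(2, 2)), -1938) = Mul(Add(Rational(13, 4), 4), -1938) = Mul(Rational(29, 4), -1938) = Rational(-28101, 2)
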